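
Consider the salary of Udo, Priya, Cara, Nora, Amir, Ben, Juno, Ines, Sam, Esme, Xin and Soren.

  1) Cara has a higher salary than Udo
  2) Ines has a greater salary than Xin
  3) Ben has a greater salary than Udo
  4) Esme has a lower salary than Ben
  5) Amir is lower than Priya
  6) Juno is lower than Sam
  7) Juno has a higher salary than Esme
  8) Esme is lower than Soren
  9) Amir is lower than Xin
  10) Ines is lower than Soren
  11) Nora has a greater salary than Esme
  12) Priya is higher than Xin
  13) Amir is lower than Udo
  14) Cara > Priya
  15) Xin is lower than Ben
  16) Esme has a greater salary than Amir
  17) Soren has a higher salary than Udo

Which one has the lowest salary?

Chaining upward from Amir: directly above it, Xin, Udo, Esme, Priya; then Ines, Cara, Ben, Juno, Soren, Nora; then Sam.
That covers every other element, and nothing is given below Amir, so Amir is the lowest salary.

Amir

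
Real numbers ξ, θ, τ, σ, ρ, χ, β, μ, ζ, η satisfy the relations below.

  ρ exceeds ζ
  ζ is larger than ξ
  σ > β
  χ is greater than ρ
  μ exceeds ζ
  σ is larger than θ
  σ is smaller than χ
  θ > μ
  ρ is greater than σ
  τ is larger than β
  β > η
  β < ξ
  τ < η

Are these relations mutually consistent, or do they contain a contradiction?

We have β < τ stated directly, yet also τ < η < β by chaining the others — so τ < β. Contradiction.

inconsistent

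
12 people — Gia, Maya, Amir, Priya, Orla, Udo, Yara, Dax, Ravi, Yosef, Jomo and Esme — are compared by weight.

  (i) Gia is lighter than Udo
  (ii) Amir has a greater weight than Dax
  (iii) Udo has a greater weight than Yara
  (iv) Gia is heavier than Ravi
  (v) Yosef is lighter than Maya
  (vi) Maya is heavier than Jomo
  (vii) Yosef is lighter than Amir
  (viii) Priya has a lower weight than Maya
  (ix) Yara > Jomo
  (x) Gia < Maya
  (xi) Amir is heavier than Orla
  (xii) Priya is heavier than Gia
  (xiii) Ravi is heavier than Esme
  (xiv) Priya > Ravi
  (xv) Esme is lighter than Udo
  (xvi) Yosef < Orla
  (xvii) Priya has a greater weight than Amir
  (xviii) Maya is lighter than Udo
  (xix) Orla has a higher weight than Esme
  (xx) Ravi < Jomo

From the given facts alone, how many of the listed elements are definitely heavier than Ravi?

6

The elements the relations force above Ravi are Gia, Jomo, Yara, Priya, Maya, Udo — no chain reaches any other.
That is 6.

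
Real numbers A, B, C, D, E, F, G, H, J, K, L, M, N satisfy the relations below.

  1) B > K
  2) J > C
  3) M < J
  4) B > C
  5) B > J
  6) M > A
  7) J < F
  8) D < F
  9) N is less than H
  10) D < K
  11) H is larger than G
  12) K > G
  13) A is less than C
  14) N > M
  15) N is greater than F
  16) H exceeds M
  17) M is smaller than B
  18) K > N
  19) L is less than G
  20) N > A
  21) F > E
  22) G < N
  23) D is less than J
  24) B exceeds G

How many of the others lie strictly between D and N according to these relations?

2

The relations place D below N. An element lies strictly between them when it is forced above D and also forced below N.
Above D: {J, F, K, H, B}. Below N: {A, C, L, M, J, E, F, G}.
Intersection: {J, F} — 2.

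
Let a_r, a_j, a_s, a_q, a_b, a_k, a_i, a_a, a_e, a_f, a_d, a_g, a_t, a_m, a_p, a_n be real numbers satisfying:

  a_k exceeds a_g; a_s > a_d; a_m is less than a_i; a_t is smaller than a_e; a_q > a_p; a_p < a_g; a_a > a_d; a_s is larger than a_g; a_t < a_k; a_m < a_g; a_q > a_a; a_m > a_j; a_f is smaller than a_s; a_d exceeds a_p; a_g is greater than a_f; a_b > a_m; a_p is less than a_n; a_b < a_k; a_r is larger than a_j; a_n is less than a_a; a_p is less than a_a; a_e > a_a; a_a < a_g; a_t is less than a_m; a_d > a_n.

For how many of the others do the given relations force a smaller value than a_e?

The elements the relations force below a_e are a_t, a_p, a_n, a_d, a_a — no chain reaches any other.
That is 5.

5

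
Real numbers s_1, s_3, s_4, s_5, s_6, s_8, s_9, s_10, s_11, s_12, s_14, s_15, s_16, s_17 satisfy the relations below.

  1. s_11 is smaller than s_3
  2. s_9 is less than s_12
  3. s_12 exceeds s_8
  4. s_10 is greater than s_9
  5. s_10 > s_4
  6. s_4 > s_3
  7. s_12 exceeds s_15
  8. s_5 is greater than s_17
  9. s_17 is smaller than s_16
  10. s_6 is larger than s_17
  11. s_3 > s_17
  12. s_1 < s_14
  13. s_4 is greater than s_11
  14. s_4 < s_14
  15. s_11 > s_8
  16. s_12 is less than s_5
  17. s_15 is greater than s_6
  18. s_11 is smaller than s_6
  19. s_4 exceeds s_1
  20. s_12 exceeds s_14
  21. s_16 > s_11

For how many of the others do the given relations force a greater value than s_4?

4

The elements the relations force above s_4 are s_14, s_10, s_12, s_5 — no chain reaches any other.
That is 4.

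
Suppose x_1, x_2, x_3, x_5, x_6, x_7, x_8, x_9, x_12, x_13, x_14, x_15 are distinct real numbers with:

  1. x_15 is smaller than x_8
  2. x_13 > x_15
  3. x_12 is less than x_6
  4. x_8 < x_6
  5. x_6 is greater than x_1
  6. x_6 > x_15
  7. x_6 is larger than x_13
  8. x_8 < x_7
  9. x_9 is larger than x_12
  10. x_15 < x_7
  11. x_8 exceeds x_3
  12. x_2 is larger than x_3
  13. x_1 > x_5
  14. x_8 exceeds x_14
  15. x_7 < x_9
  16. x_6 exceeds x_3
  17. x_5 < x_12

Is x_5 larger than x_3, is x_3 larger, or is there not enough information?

undetermined

Following every chain through x_3: above x_3 we get x_8, x_6, x_7, x_9, x_2.
x_5 is not reached, and no chain runs the other way from x_5 to x_3.
So the given relations leave the order of x_3 and x_5 undetermined.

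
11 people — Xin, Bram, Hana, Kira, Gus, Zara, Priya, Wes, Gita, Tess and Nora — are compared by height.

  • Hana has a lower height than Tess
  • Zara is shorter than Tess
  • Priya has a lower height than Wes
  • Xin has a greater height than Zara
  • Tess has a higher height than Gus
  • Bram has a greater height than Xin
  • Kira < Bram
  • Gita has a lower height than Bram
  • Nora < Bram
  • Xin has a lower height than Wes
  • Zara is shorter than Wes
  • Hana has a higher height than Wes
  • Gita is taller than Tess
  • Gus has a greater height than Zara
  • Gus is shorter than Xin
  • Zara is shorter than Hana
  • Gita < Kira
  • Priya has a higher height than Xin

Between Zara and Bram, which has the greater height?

Zara < Gus and Gus < Xin give Zara < Xin.
Then Xin < Priya extends the chain to Priya.
Then Priya < Wes extends the chain to Wes.
With Wes < Hana: Zara < Gus < Xin < Priya < Wes < Hana.
Then Hana < Tess extends the chain to Tess.
Then Tess < Gita extends the chain to Gita.
With Gita < Kira: Zara < Gus < Xin < Priya < Wes < Hana < Tess < Gita < Kira.
With Kira < Bram: Zara < Gus < Xin < Priya < Wes < Hana < Tess < Gita < Kira < Bram.
So Zara < Bram; Bram is the taller of the two.

Bram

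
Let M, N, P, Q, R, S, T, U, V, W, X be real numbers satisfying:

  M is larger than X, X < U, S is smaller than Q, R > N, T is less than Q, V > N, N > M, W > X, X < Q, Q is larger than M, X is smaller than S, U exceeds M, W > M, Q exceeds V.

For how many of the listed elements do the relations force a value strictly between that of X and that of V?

Chaining upward from X reaches: M, N, S, W, R, U, Q.
Chaining downward from V reaches: M, N.
Strictly between X and V are those in both lists: M, N — 2 elements.

2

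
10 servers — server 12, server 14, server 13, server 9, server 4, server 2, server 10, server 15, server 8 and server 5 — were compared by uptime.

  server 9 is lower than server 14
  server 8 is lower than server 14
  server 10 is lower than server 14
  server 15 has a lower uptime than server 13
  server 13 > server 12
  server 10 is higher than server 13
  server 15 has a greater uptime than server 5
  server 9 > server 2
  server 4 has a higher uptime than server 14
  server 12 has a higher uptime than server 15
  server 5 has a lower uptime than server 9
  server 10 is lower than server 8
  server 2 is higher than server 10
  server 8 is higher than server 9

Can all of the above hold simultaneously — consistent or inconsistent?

consistent

Every relation is compatible with server 5 < server 15 < server 12 < server 13 < server 10 < server 2 < server 9 < server 8 < server 14 < server 4; the set is consistent.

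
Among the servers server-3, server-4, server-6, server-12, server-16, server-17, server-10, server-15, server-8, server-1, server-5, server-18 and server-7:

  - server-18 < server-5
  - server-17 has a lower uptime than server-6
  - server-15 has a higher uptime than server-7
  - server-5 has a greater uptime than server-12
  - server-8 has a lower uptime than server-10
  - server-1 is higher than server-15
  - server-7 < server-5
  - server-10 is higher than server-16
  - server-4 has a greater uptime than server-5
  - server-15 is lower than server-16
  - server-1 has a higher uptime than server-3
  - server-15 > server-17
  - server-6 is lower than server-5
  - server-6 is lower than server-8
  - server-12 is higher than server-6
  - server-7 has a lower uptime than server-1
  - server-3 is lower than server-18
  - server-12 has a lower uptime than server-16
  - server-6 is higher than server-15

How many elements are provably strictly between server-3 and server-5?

Chaining upward from server-3 reaches: server-18, server-1, server-4.
Chaining downward from server-5 reaches: server-7, server-18, server-17, server-15, server-6, server-12.
Strictly between server-3 and server-5 are those in both lists: server-18 — 1 element.

1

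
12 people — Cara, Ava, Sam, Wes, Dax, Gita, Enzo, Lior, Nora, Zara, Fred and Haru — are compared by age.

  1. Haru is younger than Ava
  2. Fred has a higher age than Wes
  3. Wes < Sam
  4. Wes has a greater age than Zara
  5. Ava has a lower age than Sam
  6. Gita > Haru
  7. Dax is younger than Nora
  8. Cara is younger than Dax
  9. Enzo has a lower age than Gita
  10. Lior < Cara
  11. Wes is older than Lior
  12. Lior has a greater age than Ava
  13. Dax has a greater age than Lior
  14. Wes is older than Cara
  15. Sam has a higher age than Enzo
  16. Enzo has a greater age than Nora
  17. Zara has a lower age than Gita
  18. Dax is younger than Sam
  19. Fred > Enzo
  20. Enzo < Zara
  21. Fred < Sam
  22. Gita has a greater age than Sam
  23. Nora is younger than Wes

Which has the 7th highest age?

Nora

Piecing the relations together gives one ordering: Haru < Ava < Lior < Cara < Dax < Nora < Enzo < Zara < Wes < Fred < Sam < Gita.
The 7th largest is Nora.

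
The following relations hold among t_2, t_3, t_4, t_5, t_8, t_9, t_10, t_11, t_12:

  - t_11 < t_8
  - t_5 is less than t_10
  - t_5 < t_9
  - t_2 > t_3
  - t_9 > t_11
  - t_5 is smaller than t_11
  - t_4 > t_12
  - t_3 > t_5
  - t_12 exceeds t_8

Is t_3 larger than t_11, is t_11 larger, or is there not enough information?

undetermined

Following every chain through t_11: above t_11 we get t_8, t_12, t_4, t_9; below t_11 we get t_5.
t_3 is not reached, and no chain runs the other way from t_3 to t_11.
So the given relations leave the order of t_11 and t_3 undetermined.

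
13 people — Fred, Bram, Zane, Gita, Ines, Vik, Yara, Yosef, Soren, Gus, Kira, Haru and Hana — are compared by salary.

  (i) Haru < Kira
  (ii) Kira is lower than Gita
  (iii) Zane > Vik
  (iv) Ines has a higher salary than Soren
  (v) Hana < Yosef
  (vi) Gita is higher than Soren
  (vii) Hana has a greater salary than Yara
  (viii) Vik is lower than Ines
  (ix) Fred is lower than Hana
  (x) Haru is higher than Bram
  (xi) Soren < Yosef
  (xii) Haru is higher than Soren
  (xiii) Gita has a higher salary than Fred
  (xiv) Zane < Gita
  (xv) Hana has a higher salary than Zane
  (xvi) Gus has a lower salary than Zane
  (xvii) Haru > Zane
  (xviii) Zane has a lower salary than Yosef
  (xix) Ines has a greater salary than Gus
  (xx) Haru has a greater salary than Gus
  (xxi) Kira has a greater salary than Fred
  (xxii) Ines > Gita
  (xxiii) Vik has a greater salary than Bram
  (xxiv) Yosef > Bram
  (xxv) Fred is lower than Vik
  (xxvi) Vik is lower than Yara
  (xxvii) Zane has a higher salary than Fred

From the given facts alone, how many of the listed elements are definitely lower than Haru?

Directly below Haru: Soren, Bram, Gus, Zane.
One step further: Fred, Vik (6 so far).
No other element is forced below Haru by the given relations, so the count is 6.

6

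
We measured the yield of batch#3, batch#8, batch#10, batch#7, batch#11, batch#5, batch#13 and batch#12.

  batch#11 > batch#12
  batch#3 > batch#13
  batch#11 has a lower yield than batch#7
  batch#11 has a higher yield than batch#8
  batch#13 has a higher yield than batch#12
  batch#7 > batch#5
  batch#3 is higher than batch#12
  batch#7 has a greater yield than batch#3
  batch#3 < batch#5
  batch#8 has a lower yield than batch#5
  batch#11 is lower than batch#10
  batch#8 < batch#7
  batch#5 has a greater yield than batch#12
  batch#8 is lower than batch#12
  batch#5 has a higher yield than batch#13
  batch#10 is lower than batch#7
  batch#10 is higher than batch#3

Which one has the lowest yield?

batch#12 is not least since batch#8 < batch#12; batch#11 is not least since batch#12 < batch#11; batch#13 is not least since batch#12 < batch#13; batch#3 is not least since batch#13 < batch#3; batch#10 is not least since batch#3 < batch#10; batch#5 is not least since batch#3 < batch#5; batch#7 is not least since batch#8 < batch#7.
Only batch#8 has nothing below it, so batch#8 is the lowest yield.

batch#8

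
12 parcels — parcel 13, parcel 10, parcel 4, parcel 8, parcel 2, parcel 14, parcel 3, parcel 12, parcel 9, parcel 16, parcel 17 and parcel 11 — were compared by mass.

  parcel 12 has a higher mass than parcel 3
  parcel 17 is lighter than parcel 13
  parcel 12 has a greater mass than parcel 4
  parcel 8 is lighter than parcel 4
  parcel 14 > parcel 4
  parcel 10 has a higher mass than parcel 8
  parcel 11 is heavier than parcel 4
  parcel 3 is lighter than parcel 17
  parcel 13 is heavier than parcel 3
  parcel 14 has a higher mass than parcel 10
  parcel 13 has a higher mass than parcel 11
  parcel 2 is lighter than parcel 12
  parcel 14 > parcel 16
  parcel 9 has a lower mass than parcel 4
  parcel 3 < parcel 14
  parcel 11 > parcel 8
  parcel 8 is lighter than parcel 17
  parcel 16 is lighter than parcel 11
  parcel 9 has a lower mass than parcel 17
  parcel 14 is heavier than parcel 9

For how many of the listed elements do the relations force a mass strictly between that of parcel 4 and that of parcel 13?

1

The relations place parcel 4 below parcel 13. An element lies strictly between them when it is forced above parcel 4 and also forced below parcel 13.
Above parcel 4: {parcel 12, parcel 14, parcel 11}. Below parcel 13: {parcel 3, parcel 9, parcel 8, parcel 17, parcel 16, parcel 11}.
Intersection: {parcel 11} — 1.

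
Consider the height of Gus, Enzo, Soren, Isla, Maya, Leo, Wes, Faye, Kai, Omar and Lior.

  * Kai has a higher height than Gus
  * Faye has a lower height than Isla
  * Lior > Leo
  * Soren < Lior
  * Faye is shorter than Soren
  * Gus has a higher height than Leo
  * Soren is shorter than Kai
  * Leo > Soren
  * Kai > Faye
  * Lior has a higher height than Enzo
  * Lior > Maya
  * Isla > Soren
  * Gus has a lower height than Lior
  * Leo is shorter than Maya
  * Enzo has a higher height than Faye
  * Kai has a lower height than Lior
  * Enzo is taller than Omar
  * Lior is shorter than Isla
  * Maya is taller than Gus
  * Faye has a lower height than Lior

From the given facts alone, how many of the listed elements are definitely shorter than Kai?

4

From Kai the given relations immediately reach Faye, Soren, Gus.
From those, Leo — 4 in total.
No other element is forced below Kai by the given relations, so the count is 4.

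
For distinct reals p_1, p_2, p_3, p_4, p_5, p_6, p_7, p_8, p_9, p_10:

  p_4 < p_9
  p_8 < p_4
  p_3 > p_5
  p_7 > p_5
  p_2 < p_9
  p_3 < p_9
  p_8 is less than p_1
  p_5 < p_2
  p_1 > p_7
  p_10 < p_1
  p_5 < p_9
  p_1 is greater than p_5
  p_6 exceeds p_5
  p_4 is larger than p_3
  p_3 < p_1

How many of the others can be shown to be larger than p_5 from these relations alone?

7

Directly above p_5: p_7, p_2, p_6, p_3, p_1, p_9.
One step further: p_4 (7 so far).
No other element is forced above p_5 by the given relations, so the count is 7.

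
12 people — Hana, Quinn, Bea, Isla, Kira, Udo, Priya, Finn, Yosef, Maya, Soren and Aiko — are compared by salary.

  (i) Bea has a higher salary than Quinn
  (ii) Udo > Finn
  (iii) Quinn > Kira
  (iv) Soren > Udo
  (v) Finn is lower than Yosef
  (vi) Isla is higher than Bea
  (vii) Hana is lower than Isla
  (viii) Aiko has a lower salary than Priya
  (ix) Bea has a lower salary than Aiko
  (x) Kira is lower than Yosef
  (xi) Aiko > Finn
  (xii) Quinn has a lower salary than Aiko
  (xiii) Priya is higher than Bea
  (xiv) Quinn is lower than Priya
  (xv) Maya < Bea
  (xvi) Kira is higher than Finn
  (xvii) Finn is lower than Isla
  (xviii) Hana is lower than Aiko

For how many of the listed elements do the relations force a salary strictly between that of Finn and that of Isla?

The relations place Finn below Isla. An element lies strictly between them when it is forced above Finn and also forced below Isla.
Above Finn: {Kira, Udo, Quinn, Bea, Yosef, Aiko, Soren, Priya}. Below Isla: {Kira, Maya, Quinn, Hana, Bea}.
Intersection: {Kira, Quinn, Bea} — 3.

3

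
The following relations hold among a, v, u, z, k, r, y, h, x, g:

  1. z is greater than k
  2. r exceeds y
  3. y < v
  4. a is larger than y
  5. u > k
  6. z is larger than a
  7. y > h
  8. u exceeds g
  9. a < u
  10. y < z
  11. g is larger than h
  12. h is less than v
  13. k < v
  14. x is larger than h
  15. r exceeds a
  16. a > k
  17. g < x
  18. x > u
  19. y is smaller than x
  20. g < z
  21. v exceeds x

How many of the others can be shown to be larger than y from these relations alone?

6

From y the given relations immediately reach a, x, v, z, r.
From those, u — 6 in total.
No other element is forced above y by the given relations, so the count is 6.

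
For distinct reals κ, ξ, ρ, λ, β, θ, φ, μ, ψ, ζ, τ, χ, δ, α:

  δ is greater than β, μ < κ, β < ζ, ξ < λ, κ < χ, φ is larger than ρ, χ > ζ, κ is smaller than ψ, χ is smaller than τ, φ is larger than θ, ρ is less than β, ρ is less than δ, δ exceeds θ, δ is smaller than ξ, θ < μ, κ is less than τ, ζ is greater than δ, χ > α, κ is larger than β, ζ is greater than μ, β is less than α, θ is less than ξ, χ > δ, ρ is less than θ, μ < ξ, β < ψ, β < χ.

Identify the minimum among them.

θ is not least since ρ < θ; μ is not least since θ < μ; β is not least since ρ < β; α is not least since β < α; δ is not least since ρ < δ; ζ is not least since δ < ζ; φ is not least since ρ < φ; ξ is not least since μ < ξ; κ is not least since β < κ; λ is not least since ξ < λ; χ is not least since κ < χ; τ is not least since κ < τ; ψ is not least since β < ψ.
Only ρ has nothing below it, so ρ is the minimum.

ρ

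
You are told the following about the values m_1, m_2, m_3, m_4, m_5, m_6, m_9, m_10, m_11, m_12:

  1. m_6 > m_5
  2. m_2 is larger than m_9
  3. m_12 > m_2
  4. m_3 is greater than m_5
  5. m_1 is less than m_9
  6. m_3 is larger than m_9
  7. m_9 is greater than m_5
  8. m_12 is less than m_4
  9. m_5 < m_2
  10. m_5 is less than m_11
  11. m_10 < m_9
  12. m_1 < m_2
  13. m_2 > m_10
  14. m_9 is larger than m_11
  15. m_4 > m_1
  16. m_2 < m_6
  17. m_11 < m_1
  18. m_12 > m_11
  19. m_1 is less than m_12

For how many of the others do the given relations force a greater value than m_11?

7

Directly above m_11: m_1, m_9, m_12.
One step further: m_2, m_3, m_4 (6 so far).
One step further: m_6 (7 so far).
Nothing else is reachable above m_11; 7 in all.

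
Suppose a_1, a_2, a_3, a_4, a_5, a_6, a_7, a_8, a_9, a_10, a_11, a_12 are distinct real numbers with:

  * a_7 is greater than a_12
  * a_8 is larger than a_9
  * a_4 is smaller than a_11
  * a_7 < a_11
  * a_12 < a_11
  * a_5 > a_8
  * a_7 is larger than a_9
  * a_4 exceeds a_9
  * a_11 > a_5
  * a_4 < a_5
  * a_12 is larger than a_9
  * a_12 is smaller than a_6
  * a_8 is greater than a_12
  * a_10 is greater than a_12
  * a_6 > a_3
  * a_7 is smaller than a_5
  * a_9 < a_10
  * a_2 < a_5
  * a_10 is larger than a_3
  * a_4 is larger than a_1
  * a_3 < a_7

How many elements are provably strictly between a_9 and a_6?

Chaining upward from a_9 reaches: a_12, a_8, a_4, a_10, a_7, a_5, a_11.
Chaining downward from a_6 reaches: a_12, a_3.
Strictly between a_9 and a_6 are those in both lists: a_12 — 1 element.

1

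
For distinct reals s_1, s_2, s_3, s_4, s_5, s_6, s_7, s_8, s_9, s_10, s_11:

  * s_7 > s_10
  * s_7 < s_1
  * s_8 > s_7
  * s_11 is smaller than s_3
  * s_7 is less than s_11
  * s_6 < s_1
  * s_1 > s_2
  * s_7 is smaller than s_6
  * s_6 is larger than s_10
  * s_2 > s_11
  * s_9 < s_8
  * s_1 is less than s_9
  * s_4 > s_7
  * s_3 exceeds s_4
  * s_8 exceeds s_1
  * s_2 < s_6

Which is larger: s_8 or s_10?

Link the given pairs in sequence: s_10 < s_7; s_7 < s_11; s_11 < s_2; s_2 < s_6; s_6 < s_1; s_1 < s_9; s_9 < s_8.
Together: s_10 < s_7 < s_11 < s_2 < s_6 < s_1 < s_9 < s_8.
So s_10 < s_8; s_8 is the larger of the two.

s_8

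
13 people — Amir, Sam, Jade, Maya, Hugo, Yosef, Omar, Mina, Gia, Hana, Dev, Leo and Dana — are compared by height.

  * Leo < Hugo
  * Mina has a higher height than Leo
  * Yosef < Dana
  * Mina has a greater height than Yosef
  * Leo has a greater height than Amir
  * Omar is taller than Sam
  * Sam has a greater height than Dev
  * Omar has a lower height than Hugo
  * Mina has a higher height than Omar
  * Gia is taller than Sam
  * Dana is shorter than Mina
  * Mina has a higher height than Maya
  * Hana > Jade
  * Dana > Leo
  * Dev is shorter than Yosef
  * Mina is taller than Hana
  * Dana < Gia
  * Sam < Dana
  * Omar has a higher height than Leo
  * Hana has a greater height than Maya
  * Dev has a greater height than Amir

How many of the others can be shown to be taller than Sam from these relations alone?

The elements the relations force above Sam are Dana, Omar, Mina, Hugo, Gia — no chain reaches any other.
That is 5.

5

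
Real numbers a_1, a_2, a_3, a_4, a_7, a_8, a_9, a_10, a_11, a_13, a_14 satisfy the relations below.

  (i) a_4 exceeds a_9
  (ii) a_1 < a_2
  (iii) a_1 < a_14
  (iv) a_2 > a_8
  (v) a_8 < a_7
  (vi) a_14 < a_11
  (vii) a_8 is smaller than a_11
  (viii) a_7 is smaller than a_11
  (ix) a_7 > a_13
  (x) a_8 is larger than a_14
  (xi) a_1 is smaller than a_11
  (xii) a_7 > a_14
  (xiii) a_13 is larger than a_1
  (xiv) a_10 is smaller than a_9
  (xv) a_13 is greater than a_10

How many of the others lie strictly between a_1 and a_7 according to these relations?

The relations place a_1 below a_7. An element lies strictly between them when it is forced above a_1 and also forced below a_7.
Above a_1: {a_13, a_14, a_8, a_11, a_2}. Below a_7: {a_10, a_13, a_14, a_8}.
Intersection: {a_13, a_14, a_8} — 3.

3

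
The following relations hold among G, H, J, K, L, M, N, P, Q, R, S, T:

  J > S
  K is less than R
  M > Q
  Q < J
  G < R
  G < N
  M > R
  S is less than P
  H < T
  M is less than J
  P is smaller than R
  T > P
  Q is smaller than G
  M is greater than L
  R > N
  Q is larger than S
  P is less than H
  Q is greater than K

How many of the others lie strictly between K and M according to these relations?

The relations place K below M. An element lies strictly between them when it is forced above K and also forced below M.
Above K: {Q, G, N, R, J}. Below M: {L, S, Q, G, P, N, R}.
Intersection: {Q, G, N, R} — 4.

4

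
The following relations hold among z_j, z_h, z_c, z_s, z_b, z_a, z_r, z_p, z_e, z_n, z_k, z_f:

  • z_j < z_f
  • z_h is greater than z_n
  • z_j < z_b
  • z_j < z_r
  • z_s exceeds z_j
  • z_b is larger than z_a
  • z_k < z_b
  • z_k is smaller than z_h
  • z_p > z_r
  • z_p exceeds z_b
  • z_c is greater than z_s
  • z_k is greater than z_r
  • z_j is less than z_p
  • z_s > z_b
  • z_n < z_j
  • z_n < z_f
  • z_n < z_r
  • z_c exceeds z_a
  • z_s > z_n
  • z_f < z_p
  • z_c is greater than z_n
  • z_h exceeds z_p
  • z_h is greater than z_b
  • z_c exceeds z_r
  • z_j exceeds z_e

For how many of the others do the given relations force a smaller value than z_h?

9

From z_h the given relations immediately reach z_n, z_k, z_b, z_p.
From those, z_a, z_j, z_f, z_r — 8 in total.
From those, z_e — 9 in total.
Nothing else is reachable below z_h; 9 in all.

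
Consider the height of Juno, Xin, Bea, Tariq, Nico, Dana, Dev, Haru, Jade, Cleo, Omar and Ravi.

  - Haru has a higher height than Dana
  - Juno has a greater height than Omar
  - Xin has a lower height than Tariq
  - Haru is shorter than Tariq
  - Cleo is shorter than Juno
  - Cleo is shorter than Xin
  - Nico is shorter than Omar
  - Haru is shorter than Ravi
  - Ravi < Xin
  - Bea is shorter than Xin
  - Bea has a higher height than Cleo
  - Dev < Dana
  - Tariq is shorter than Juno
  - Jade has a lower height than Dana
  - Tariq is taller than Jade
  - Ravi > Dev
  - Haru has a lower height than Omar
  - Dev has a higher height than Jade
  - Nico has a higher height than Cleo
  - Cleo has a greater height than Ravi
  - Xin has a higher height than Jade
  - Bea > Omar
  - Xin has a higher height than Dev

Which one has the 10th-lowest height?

Chaining the given pairs: Jade < Dev < Dana < Haru < Ravi < Cleo < Nico < Omar < Bea < Xin < Tariq < Juno.
The 10th smallest is Xin.

Xin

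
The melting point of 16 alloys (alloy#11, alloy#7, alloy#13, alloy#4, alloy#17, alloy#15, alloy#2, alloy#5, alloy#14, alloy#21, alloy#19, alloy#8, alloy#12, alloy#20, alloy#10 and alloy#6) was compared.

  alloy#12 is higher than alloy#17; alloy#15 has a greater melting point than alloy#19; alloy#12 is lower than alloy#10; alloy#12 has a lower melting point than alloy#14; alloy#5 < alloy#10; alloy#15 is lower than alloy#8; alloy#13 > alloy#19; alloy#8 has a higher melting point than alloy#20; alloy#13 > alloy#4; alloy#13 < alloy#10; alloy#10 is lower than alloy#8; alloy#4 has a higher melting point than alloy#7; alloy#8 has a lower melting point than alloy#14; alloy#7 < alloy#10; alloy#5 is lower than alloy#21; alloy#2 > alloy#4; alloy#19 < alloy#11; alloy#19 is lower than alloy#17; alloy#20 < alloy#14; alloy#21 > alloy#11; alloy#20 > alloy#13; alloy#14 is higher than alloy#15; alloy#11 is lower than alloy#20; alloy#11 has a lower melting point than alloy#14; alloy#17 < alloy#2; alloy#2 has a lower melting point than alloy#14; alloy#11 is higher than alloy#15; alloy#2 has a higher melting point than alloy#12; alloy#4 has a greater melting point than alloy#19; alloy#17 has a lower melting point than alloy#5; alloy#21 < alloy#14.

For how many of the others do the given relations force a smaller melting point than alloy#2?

5

From alloy#2 the given relations immediately reach alloy#4, alloy#17, alloy#12.
From those, alloy#7, alloy#19 — 5 in total.
No other element is forced below alloy#2 by the given relations, so the count is 5.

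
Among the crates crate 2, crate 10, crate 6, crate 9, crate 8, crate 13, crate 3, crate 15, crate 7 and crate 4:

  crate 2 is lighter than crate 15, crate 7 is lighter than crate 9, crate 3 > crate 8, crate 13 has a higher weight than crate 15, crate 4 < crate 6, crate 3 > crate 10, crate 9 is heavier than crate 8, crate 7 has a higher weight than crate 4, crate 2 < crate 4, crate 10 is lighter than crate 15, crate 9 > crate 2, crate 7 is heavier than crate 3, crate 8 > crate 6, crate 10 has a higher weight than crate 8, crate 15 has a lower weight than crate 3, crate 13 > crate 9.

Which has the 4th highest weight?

crate 3

The consecutive relations fix a unique order: crate 2 < crate 4 < crate 6 < crate 8 < crate 10 < crate 15 < crate 3 < crate 7 < crate 9 < crate 13.
Counting 4 from the largest end gives crate 3.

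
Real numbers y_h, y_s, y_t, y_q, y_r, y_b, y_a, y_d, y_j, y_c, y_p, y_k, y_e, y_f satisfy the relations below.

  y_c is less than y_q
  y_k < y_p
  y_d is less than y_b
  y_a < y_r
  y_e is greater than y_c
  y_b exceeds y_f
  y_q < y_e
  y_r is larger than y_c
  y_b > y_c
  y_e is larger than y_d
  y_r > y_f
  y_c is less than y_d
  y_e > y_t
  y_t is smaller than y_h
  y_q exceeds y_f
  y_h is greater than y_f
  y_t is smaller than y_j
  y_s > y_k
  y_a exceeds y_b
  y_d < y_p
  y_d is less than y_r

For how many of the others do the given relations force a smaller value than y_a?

The elements the relations force below y_a are y_f, y_c, y_d, y_b — no chain reaches any other.
That is 4.

4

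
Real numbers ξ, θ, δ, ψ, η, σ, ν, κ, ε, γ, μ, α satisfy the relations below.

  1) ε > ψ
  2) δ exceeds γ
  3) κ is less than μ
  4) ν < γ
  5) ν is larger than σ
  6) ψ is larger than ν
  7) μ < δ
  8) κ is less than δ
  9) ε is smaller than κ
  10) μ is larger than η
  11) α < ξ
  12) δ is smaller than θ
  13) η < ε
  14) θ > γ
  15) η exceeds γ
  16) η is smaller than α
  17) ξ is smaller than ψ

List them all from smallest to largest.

Each adjacent pair is fixed by a given relation: σ < ν; ν < γ; γ < η; η < α; α < ξ; ξ < ψ; ψ < ε; ε < κ; κ < μ; μ < δ; δ < θ. Chaining them end to end gives the full order.

σ < ν < γ < η < α < ξ < ψ < ε < κ < μ < δ < θ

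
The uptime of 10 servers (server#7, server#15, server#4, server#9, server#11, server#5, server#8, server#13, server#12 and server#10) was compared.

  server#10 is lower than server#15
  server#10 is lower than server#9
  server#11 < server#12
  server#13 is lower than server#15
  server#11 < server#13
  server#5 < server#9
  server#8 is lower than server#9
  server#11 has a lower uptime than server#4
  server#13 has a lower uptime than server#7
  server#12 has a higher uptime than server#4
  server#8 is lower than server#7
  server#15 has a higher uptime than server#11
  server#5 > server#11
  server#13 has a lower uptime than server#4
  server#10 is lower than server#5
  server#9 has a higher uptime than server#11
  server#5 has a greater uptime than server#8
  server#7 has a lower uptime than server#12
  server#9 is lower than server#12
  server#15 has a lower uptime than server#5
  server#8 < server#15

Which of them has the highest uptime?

Chaining downward from server#12: directly below it, server#11, server#7, server#4, server#9; then server#13, server#8, server#10, server#5; then server#15.
That covers every other element, and nothing is given above server#12, so server#12 is the highest uptime.

server#12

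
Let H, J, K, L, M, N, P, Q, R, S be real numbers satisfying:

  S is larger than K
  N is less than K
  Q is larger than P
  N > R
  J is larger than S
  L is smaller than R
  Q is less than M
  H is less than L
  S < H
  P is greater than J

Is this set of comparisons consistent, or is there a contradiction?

inconsistent

Chaining the given relations yields H < L < R < N < K < S, so H < S. But one relation states S < H. These cannot both hold.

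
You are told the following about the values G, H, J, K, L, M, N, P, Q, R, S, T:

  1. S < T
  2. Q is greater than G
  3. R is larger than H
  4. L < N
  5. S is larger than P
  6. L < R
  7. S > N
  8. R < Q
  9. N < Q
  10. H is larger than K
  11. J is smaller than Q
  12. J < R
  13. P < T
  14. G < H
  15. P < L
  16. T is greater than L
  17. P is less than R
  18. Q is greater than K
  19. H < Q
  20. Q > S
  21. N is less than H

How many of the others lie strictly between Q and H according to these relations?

Chaining upward from H reaches: R.
Chaining downward from Q reaches: P, L, N, G, K, S, J, R.
Strictly between H and Q are those in both lists: R — 1 element.

1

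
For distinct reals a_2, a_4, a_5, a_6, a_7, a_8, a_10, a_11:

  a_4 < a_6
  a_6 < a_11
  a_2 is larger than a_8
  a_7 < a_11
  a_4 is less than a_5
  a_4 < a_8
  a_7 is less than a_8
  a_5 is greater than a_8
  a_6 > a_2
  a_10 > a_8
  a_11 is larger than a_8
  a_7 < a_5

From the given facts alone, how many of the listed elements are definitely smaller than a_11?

The elements the relations force below a_11 are a_7, a_4, a_8, a_2, a_6 — no chain reaches any other.
That is 5.

5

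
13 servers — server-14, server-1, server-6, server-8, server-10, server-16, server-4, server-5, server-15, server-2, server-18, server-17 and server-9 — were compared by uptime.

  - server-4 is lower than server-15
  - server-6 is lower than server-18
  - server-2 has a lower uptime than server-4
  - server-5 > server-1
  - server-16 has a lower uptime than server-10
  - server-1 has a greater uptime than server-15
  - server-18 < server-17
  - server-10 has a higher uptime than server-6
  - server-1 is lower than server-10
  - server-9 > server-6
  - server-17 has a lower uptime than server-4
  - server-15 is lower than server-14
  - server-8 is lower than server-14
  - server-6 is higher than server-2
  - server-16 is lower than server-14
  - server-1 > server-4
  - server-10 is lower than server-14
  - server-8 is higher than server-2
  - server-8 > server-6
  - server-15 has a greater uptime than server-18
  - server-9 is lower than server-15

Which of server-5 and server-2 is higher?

Chaining the given relations: server-2 < server-6 < server-18 < server-17 < server-4 < server-15 < server-1 < server-5.
So server-2 < server-5; server-5 is the higher of the two.

server-5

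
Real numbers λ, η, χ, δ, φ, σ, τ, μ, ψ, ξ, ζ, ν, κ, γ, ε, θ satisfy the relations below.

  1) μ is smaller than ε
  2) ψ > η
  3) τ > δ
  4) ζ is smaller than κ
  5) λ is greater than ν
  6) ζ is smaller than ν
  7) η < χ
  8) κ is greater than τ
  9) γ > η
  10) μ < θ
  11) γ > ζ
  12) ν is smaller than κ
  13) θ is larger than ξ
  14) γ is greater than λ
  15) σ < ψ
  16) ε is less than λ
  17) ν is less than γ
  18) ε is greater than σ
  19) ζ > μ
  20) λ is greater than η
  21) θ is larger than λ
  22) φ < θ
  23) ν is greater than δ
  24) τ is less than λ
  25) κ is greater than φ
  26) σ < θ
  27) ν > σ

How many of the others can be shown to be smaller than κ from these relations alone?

Directly below κ: ζ, τ, φ, ν.
One step further: δ, μ, σ (7 so far).
No other element is forced below κ by the given relations, so the count is 7.

7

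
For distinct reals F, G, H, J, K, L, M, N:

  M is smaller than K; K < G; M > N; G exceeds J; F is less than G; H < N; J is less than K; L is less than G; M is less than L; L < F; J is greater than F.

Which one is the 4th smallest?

Chaining the given pairs: H < N < M < L < F < J < K < G.
Counting 4 from the smallest end gives L.

L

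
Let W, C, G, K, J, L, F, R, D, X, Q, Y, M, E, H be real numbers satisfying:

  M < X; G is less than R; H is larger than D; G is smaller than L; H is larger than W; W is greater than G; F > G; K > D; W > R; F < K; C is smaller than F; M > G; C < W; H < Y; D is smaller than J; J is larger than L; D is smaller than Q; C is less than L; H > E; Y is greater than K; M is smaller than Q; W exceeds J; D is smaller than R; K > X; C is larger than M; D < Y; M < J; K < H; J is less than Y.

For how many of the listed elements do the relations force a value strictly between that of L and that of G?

The relations place G below L. An element lies strictly between them when it is forced above G and also forced below L.
Above G: {M, C, Q, X, F, J, R, K, W, H, Y}. Below L: {M, C}.
Intersection: {M, C} — 2.

2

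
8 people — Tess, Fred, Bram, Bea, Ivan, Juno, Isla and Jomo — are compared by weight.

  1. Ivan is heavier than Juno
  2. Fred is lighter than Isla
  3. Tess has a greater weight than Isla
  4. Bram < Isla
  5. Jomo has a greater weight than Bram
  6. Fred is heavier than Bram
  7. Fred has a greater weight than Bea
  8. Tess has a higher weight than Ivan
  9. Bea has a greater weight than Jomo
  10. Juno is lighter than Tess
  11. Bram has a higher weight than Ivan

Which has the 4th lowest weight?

Jomo

Chaining the given pairs: Juno < Ivan < Bram < Jomo < Bea < Fred < Isla < Tess.
Counting 4 from the smallest end gives Jomo.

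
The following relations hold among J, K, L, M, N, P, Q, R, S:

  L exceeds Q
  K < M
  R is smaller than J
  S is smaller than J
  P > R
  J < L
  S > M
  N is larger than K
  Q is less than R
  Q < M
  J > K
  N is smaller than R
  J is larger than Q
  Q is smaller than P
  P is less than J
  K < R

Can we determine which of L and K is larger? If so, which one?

L

K < N and N < R give K < R.
With R < P: K < N < R < P.
With P < J: K < N < R < P < J.
With J < L: K < N < R < P < J < L.
So L is larger.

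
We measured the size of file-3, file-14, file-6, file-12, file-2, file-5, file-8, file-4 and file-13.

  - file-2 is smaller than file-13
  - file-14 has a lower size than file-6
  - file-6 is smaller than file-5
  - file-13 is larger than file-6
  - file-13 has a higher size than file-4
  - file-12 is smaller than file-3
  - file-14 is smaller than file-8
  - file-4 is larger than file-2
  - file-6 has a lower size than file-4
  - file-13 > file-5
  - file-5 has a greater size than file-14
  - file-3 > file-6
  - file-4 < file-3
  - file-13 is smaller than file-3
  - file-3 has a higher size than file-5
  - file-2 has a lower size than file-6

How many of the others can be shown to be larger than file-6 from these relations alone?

Directly above file-6: file-4, file-5, file-13, file-3.
Nothing else is reachable above file-6; 4 in all.

4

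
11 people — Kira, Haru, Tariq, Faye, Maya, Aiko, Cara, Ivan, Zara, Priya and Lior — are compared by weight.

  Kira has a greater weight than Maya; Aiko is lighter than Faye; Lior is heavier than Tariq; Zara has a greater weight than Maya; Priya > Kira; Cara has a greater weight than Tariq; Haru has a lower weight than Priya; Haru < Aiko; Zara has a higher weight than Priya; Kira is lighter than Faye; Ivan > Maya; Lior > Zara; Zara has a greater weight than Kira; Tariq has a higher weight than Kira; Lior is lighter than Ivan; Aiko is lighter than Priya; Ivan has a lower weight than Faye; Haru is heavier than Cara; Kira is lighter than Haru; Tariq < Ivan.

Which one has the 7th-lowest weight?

Priya

The consecutive relations fix a unique order: Maya < Kira < Tariq < Cara < Haru < Aiko < Priya < Zara < Lior < Ivan < Faye.
The 7th smallest is Priya.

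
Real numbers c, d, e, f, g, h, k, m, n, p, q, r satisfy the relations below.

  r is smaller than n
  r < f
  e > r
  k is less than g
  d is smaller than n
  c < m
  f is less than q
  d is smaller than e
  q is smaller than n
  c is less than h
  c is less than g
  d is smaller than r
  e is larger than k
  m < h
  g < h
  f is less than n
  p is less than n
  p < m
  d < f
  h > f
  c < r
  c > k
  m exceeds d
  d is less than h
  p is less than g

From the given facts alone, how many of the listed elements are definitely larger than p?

Directly above p: g, m, n.
One step further: h (4 so far).
Nothing else is reachable above p; 4 in all.

4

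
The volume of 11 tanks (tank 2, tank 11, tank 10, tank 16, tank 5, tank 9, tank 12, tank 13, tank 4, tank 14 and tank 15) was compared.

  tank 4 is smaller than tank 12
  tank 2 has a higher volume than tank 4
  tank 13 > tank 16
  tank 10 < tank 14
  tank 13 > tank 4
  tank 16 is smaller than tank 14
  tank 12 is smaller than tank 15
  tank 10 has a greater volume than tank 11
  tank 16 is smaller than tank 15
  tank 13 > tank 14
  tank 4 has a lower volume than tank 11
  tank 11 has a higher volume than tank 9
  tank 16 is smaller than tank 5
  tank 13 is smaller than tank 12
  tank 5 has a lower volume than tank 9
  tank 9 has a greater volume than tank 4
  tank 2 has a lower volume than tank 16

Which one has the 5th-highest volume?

The consecutive relations fix a unique order: tank 4 < tank 2 < tank 16 < tank 5 < tank 9 < tank 11 < tank 10 < tank 14 < tank 13 < tank 12 < tank 15.
Counting 5 from the largest end gives tank 10.

tank 10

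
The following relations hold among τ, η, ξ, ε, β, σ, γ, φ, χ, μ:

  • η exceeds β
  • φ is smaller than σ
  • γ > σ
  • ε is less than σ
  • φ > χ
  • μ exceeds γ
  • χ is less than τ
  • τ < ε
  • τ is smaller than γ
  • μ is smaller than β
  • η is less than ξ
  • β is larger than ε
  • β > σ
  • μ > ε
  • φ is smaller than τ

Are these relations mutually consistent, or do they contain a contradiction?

consistent

The single ordering χ < φ < τ < ε < σ < γ < μ < β < η < ξ satisfies every listed relation, so no contradiction arises.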